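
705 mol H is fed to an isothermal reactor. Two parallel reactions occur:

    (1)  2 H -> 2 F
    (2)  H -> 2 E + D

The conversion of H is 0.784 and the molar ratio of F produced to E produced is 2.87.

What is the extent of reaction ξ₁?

ξ₁ = 235 mol

Conversion of H: H consumed = 0.784 × 705 = 552.7 mol = 2ξ₁ + 1ξ₂.
Selectivity: 2ξ₁ / (2ξ₂) = 2.87 → ξ₁ = 2.87 ξ₂.
Substitute: (2·2.87 + 1) ξ₂ = 552.7 → ξ₂ = 82.01 mol, ξ₁ = 235.4 mol.
Outlet amounts (n = n₀ + Σ ν·ξ):
  H: 705 − 2(235.4) − 1(82.01) = 152.3
  F: 0 + 2(235.4) = 470.7
  E: 0 + 2(82.01) = 164
  D: 0 + 1(82.01) = 82.01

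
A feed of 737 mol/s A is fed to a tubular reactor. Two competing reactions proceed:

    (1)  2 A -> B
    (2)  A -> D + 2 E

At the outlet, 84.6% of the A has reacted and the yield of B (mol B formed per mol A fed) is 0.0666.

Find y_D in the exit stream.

Yield of B: 1ξ₁ / 737 = 0.0666 → ξ₁ = 49.08 mol/s.
Conversion of A: 2ξ₁ + 1ξ₂ = 0.846 × 737 = 623.5 → ξ₂ = 525.3 mol/s.
Outlet amounts (n = n₀ + Σ ν·ξ):
  A: 737 − 2(49.08) − 1(525.3) = 113.5
  B: 0 + 1(49.08) = 49.08
  D: 0 + 1(525.3) = 525.3
  E: 0 + 2(525.3) = 1051
Total out = 1739 mol/s; y_D = 525.3 / 1739 = 0.3022.

0.302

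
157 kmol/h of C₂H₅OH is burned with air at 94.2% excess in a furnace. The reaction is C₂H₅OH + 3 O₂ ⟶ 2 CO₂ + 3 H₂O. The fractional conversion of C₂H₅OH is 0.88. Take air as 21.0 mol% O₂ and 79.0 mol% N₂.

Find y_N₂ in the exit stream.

0.74

Stoichiometric O₂ = 3 × 157 = 471 kmol/h; O₂ fed = 471 × 1.942 = 914.7 kmol/h.
N₂ fed = 914.7 × 79/21 = 3441 kmol/h.
Fuel reacted = 0.88 × 157 → ξ = 138.2 kmol/h.
Outlet (n = n₀ + ν ξ):
  C₂H₅OH: 157 − 1(138.2) = 18.84
  O₂: 914.7 − 3(138.2) = 500.2
  N₂: 3441 (inert)
  CO₂: 0 + 2(138.2) = 276.3
  H₂O: 0 + 3(138.2) = 414.5
Total out = 4651 kmol/h; y_N₂ = 3441 / 4651 = 0.7399.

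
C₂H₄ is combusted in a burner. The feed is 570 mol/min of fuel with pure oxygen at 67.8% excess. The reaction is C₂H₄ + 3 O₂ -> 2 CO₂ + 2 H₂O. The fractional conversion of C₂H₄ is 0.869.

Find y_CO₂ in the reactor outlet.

0.288

Stoichiometric O₂ = 3 × 570 = 1710 mol/min; O₂ fed = 1710 × 1.678 = 2869 mol/min.
Fuel reacted = 0.869 × 570 → ξ = 495.3 mol/min.
Outlet (n = n₀ + ν ξ):
  C₂H₄: 570 − 1(495.3) = 74.67
  O₂: 2869 − 3(495.3) = 1383
  CO₂: 0 + 2(495.3) = 990.7
  H₂O: 0 + 2(495.3) = 990.7
Total out = 3439 mol/min; y_CO₂ = 990.7 / 3439 = 0.288.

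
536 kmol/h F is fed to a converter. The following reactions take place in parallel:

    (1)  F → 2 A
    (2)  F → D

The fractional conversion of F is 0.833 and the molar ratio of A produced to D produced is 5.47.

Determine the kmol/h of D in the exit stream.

120 kmol/h

Conversion of F: F consumed = 0.833 × 536 = 446.5 kmol/h = 1ξ₁ + 1ξ₂.
Selectivity: 2ξ₁ / (1ξ₂) = 5.47 → ξ₁ = 2.735 ξ₂.
Substitute: (1·2.735 + 1) ξ₂ = 446.5 → ξ₂ = 119.5 kmol/h, ξ₁ = 326.9 kmol/h.
Outlet amounts (n = n₀ + Σ ν·ξ):
  F: 536 − 1(326.9) − 1(119.5) = 89.51
  A: 0 + 2(326.9) = 653.9
  D: 0 + 1(119.5) = 119.5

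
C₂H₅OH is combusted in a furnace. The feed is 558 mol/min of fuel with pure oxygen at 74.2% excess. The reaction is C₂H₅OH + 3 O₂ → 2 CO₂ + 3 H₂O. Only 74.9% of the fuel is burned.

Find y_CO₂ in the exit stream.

Stoichiometric O₂ = 3 × 558 = 1674 mol/min; O₂ fed = 1674 × 1.742 = 2916 mol/min.
Fuel reacted = 0.749 × 558 → ξ = 417.9 mol/min.
Outlet (n = n₀ + ν ξ):
  C₂H₅OH: 558 − 1(417.9) = 140.1
  O₂: 2916 − 3(417.9) = 1662
  CO₂: 0 + 2(417.9) = 835.9
  H₂O: 0 + 3(417.9) = 1254
Total out = 3892 mol/min; y_CO₂ = 835.9 / 3892 = 0.2148.

0.215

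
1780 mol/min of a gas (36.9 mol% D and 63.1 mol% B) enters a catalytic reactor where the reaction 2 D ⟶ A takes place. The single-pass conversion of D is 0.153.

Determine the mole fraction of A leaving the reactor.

D reacted = 0.153 × 656.8 = 100.5 mol/min; ν_D = −2, so ξ = 100.5/2 = 50.25 mol/min.
Outlet amounts (n = n₀ + ν ξ):
  D: 656.8 − 2(50.25) = 556.3
  A: 0 + 1(50.25) = 50.25
  B: 1123 (inert)
Total out = 1730 mol/min; y_A = 50.25 / 1730 = 0.02905.

0.029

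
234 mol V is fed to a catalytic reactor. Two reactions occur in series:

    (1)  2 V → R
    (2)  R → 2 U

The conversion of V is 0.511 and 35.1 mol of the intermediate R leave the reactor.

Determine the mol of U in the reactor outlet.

Conversion of V: V consumed = 2ξ₁ = 0.511 × 234 → ξ₁ = 59.79 mol.
R balance: n_R = 0 + 1ξ₁ − 1ξ₂ = 35.1 → ξ₂ = (1·59.79 − 35.1)/1 = 24.69 mol.
Outlet amounts (n = n₀ + Σ ν·ξ):
  V: 234 − 2(59.79) = 114.4
  R: 0 + 1(59.79) − 1(24.69) = 35.1
  U: 0 + 2(24.69) = 49.37

49.4 mol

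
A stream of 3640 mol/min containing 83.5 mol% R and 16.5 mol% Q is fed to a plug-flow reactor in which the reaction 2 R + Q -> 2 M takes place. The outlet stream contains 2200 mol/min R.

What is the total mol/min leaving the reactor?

For R: n = n₀ − 2ξ → 2200 = 3039 − 2ξ, giving ξ = 419.7 mol/min.
Outlet amounts (n = n₀ + ν ξ):
  R: 3039 − 2(419.7) = 2200
  Q: 600.6 − 1(419.7) = 180.9
  M: 0 + 2(419.7) = 839.4
Total out = 2200 + 180.9 + 839.4 = 3220 mol/min.

3220 mol/min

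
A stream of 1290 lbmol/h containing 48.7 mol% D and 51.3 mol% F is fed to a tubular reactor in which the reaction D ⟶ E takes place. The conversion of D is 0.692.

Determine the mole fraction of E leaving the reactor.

D reacted = 0.692 × 628.2 = 434.7 lbmol/h; ν_D = −1, so ξ = 434.7/1 = 434.7 lbmol/h.
Outlet amounts (n = n₀ + ν ξ):
  D: 628.2 − 1(434.7) = 193.5
  E: 0 + 1(434.7) = 434.7
  F: 661.8 (inert)
Total out = 1290 lbmol/h; y_E = 434.7 / 1290 = 0.337.

0.337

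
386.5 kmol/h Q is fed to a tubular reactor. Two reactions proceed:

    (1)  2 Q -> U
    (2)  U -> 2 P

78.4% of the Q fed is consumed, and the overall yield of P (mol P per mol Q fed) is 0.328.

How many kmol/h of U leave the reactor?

Conversion of Q: Q consumed = 2ξ₁ = 0.784 × 386.5 → ξ₁ = 151.5 kmol/h.
Yield of P: 2ξ₂ / 386.5 = 0.328 → ξ₂ = 63.39 kmol/h.
Outlet amounts (n = n₀ + Σ ν·ξ):
  Q: 386.5 − 2(151.5) = 83.48
  U: 0 + 1(151.5) − 1(63.39) = 88.12
  P: 0 + 2(63.39) = 126.8

88.1 kmol/h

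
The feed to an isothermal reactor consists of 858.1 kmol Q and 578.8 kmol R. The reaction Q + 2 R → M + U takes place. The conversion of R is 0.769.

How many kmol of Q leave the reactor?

636 kmol

R reacted = 0.769 × 578.8 = 445.1 kmol; ν_R = −2, so ξ = 445.1/2 = 222.5 kmol.
Outlet amounts (n = n₀ + ν ξ):
  Q: 858.1 − 1(222.5) = 635.6
  R: 578.8 − 2(222.5) = 133.7
  M: 0 + 1(222.5) = 222.5
  U: 0 + 1(222.5) = 222.5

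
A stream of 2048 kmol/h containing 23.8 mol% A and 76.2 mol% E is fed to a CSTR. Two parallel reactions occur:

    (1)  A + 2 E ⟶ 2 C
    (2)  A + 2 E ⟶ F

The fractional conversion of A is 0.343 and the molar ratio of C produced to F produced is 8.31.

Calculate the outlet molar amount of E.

1230 kmol/h

Conversion of A: A consumed = 0.343 × 487.4 = 167.2 kmol/h = 1ξ₁ + 1ξ₂.
Selectivity: 2ξ₁ / (1ξ₂) = 8.31 → ξ₁ = 4.155 ξ₂.
Substitute: (1·4.155 + 1) ξ₂ = 167.2 → ξ₂ = 32.43 kmol/h, ξ₁ = 134.8 kmol/h.
Outlet amounts (n = n₀ + Σ ν·ξ):
  A: 487.4 − 1(134.8) − 1(32.43) = 320.2
  E: 1561 − 2(134.8) − 2(32.43) = 1226
  C: 0 + 2(134.8) = 269.5
  F: 0 + 1(32.43) = 32.43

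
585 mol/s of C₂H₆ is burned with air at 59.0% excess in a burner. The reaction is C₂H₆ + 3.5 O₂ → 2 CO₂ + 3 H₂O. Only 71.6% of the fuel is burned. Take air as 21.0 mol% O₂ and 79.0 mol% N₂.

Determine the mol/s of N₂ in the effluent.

12200 mol/s

Stoichiometric O₂ = 3.5 × 585 = 2048 mol/s; O₂ fed = 2048 × 1.590 = 3256 mol/s.
N₂ fed = 3256 × 79/21 = 12250 mol/s.
Fuel reacted = 0.716 × 585 → ξ = 418.9 mol/s.
Outlet (n = n₀ + ν ξ):
  C₂H₆: 585 − 1(418.9) = 166.1
  O₂: 3256 − 3.5(418.9) = 1790
  N₂: 12250 (inert)
  CO₂: 0 + 2(418.9) = 837.7
  H₂O: 0 + 3(418.9) = 1257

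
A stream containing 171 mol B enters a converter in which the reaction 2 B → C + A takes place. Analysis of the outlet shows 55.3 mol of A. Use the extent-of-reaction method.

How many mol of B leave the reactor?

60.4 mol

For A: n = n₀ + 1ξ → 55.3 = 0 + 1ξ, giving ξ = 55.3 mol.
Outlet amounts (n = n₀ + ν ξ):
  B: 171 − 2(55.3) = 60.4
  C: 0 + 1(55.3) = 55.3
  A: 0 + 1(55.3) = 55.3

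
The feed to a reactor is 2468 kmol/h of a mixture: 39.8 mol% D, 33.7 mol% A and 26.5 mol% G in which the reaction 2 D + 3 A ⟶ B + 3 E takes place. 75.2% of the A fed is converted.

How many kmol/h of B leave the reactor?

208 kmol/h

A reacted = 0.752 × 831.7 = 625.5 kmol/h; ν_A = −3, so ξ = 625.5/3 = 208.5 kmol/h.
Outlet amounts (n = n₀ + ν ξ):
  D: 982.3 − 2(208.5) = 565.3
  A: 831.7 − 3(208.5) = 206.3
  B: 0 + 1(208.5) = 208.5
  E: 0 + 3(208.5) = 625.5
  G: 654 (inert)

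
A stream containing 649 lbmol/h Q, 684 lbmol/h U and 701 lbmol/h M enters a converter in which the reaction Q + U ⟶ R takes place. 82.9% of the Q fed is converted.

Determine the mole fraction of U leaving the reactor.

0.0976

Q reacted = 0.829 × 649 = 538 lbmol/h; ν_Q = −1, so ξ = 538/1 = 538 lbmol/h.
Outlet amounts (n = n₀ + ν ξ):
  Q: 649 − 1(538) = 111
  U: 684 − 1(538) = 146
  R: 0 + 1(538) = 538
  M: 701 (inert)
Total out = 1496 lbmol/h; y_U = 146 / 1496 = 0.09758.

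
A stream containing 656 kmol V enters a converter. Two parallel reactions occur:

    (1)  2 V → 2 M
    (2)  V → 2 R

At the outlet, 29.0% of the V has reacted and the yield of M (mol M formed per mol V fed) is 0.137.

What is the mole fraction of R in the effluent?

0.265

Yield of M: 2ξ₁ / 656 = 0.137 → ξ₁ = 44.94 kmol.
Conversion of V: 2ξ₁ + 1ξ₂ = 0.29 × 656 = 190.2 → ξ₂ = 100.4 kmol.
Outlet amounts (n = n₀ + Σ ν·ξ):
  V: 656 − 2(44.94) − 1(100.4) = 465.8
  M: 0 + 2(44.94) = 89.87
  R: 0 + 2(100.4) = 200.7
Total out = 756.4 kmol; y_R = 200.7 / 756.4 = 0.2654.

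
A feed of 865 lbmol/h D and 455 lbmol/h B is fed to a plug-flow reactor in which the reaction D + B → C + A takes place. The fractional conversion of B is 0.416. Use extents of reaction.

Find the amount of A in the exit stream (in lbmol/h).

B reacted = 0.416 × 455 = 189.3 lbmol/h; ν_B = −1, so ξ = 189.3/1 = 189.3 lbmol/h.
Outlet amounts (n = n₀ + ν ξ):
  D: 865 − 1(189.3) = 675.7
  B: 455 − 1(189.3) = 265.7
  C: 0 + 1(189.3) = 189.3
  A: 0 + 1(189.3) = 189.3

189 lbmol/h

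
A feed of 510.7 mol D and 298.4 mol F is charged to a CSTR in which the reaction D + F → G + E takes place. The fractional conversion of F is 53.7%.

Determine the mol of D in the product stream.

350 mol

F reacted = 0.537 × 298.4 = 160.2 mol; ν_F = −1, so ξ = 160.2/1 = 160.2 mol.
Outlet amounts (n = n₀ + ν ξ):
  D: 510.7 − 1(160.2) = 350.5
  F: 298.4 − 1(160.2) = 138.2
  G: 0 + 1(160.2) = 160.2
  E: 0 + 1(160.2) = 160.2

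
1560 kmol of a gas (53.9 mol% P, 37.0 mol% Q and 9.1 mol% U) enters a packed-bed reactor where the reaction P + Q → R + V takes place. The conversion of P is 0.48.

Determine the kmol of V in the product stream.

404 kmol

P reacted = 0.48 × 840.8 = 403.6 kmol; ν_P = −1, so ξ = 403.6/1 = 403.6 kmol.
Outlet amounts (n = n₀ + ν ξ):
  P: 840.8 − 1(403.6) = 437.2
  Q: 577.2 − 1(403.6) = 173.6
  R: 0 + 1(403.6) = 403.6
  V: 0 + 1(403.6) = 403.6
  U: 142 (inert)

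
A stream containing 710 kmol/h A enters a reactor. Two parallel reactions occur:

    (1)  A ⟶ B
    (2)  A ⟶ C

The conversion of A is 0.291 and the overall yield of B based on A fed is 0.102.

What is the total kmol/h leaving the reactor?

Yield of B: 1ξ₁ / 710 = 0.102 → ξ₁ = 72.42 kmol/h.
Conversion of A: 1ξ₁ + 1ξ₂ = 0.291 × 710 = 206.6 → ξ₂ = 134.2 kmol/h.
Outlet amounts (n = n₀ + Σ ν·ξ):
  A: 710 − 1(72.42) − 1(134.2) = 503.4
  B: 0 + 1(72.42) = 72.42
  C: 0 + 1(134.2) = 134.2
Total out = 503.4 + 72.42 + 134.2 = 710 kmol/h.

710 kmol/h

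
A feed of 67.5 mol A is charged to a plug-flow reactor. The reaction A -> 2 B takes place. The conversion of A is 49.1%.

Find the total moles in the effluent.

101 mol

A reacted = 0.491 × 67.5 = 33.14 mol; ν_A = −1, so ξ = 33.14/1 = 33.14 mol.
Outlet amounts (n = n₀ + ν ξ):
  A: 67.5 − 1(33.14) = 34.36
  B: 0 + 2(33.14) = 66.28
Total out = 34.36 + 66.28 = 100.6 mol.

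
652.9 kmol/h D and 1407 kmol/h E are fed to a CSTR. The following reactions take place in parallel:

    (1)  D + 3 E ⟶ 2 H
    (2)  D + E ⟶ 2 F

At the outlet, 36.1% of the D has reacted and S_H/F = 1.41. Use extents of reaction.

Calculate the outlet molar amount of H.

Conversion of D: D consumed = 0.361 × 652.9 = 235.7 kmol/h = 1ξ₁ + 1ξ₂.
Selectivity: 2ξ₁ / (2ξ₂) = 1.41 → ξ₁ = 1.41 ξ₂.
Substitute: (1·1.41 + 1) ξ₂ = 235.7 → ξ₂ = 97.8 kmol/h, ξ₁ = 137.9 kmol/h.
Outlet amounts (n = n₀ + Σ ν·ξ):
  D: 652.9 − 1(137.9) − 1(97.8) = 417.2
  E: 1407 − 3(137.9) − 1(97.8) = 895.5
  H: 0 + 2(137.9) = 275.8
  F: 0 + 2(97.8) = 195.6

276 kmol/h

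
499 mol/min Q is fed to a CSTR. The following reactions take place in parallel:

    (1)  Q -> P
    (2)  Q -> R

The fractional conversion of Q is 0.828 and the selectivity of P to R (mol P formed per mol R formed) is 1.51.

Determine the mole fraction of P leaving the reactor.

0.498

Conversion of Q: Q consumed = 0.828 × 499 = 413.2 mol/min = 1ξ₁ + 1ξ₂.
Selectivity: 1ξ₁ / (1ξ₂) = 1.51 → ξ₁ = 1.51 ξ₂.
Substitute: (1·1.51 + 1) ξ₂ = 413.2 → ξ₂ = 164.6 mol/min, ξ₁ = 248.6 mol/min.
Outlet amounts (n = n₀ + Σ ν·ξ):
  Q: 499 − 1(248.6) − 1(164.6) = 85.83
  P: 0 + 1(248.6) = 248.6
  R: 0 + 1(164.6) = 164.6
Total out = 499 mol/min; y_P = 248.6 / 499 = 0.4981.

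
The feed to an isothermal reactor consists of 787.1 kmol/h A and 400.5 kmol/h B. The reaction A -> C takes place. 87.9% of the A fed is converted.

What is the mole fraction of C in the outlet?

0.583

A reacted = 0.879 × 787.1 = 691.9 kmol/h; ν_A = −1, so ξ = 691.9/1 = 691.9 kmol/h.
Outlet amounts (n = n₀ + ν ξ):
  A: 787.1 − 1(691.9) = 95.24
  C: 0 + 1(691.9) = 691.9
  B: 400.5 (inert)
Total out = 1188 kmol/h; y_C = 691.9 / 1188 = 0.5826.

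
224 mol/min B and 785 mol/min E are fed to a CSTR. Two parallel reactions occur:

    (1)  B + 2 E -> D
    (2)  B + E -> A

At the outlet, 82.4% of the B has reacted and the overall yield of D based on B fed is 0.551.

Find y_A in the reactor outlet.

0.0872

Yield of D: 1ξ₁ / 224 = 0.551 → ξ₁ = 123.4 mol/min.
Conversion of B: 1ξ₁ + 1ξ₂ = 0.824 × 224 = 184.6 → ξ₂ = 61.15 mol/min.
Outlet amounts (n = n₀ + Σ ν·ξ):
  B: 224 − 1(123.4) − 1(61.15) = 39.42
  E: 785 − 2(123.4) − 1(61.15) = 477
  D: 0 + 1(123.4) = 123.4
  A: 0 + 1(61.15) = 61.15
Total out = 701 mol/min; y_A = 61.15 / 701 = 0.08724.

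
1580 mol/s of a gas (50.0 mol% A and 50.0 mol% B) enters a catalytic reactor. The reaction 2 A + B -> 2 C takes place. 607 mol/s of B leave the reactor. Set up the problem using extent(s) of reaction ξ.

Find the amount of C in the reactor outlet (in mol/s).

366 mol/s

For B: n = n₀ − 1ξ → 607 = 790 − 1ξ, giving ξ = 183 mol/s.
Outlet amounts (n = n₀ + ν ξ):
  A: 790 − 2(183) = 424
  B: 790 − 1(183) = 607
  C: 0 + 2(183) = 366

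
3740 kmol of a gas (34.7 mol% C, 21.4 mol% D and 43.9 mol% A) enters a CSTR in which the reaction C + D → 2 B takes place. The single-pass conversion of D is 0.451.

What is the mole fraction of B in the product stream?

D reacted = 0.451 × 800.4 = 361 kmol; ν_D = −1, so ξ = 361/1 = 361 kmol.
Outlet amounts (n = n₀ + ν ξ):
  C: 1298 − 1(361) = 936.8
  D: 800.4 − 1(361) = 439.4
  B: 0 + 2(361) = 721.9
  A: 1642 (inert)
Total out = 3740 kmol; y_B = 721.9 / 3740 = 0.193.

0.193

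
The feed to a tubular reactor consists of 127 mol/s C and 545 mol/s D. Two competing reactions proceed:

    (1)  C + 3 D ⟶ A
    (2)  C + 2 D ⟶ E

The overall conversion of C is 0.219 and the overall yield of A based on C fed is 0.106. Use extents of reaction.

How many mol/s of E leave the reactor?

Yield of A: 1ξ₁ / 127 = 0.106 → ξ₁ = 13.46 mol/s.
Conversion of C: 1ξ₁ + 1ξ₂ = 0.219 × 127 = 27.81 → ξ₂ = 14.35 mol/s.
Outlet amounts (n = n₀ + Σ ν·ξ):
  C: 127 − 1(13.46) − 1(14.35) = 99.19
  D: 545 − 3(13.46) − 2(14.35) = 475.9
  A: 0 + 1(13.46) = 13.46
  E: 0 + 1(14.35) = 14.35

14.4 mol/s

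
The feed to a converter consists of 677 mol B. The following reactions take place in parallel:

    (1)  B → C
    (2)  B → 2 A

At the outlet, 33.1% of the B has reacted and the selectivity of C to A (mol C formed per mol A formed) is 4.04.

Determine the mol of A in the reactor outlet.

Conversion of B: B consumed = 0.331 × 677 = 224.1 mol = 1ξ₁ + 1ξ₂.
Selectivity: 1ξ₁ / (2ξ₂) = 4.04 → ξ₁ = 8.08 ξ₂.
Substitute: (1·8.08 + 1) ξ₂ = 224.1 → ξ₂ = 24.68 mol, ξ₁ = 199.4 mol.
Outlet amounts (n = n₀ + Σ ν·ξ):
  B: 677 − 1(199.4) − 1(24.68) = 452.9
  C: 0 + 1(199.4) = 199.4
  A: 0 + 2(24.68) = 49.36

49.4 mol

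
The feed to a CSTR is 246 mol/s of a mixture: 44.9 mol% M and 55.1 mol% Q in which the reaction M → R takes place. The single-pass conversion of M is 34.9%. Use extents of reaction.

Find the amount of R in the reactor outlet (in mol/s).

38.5 mol/s

M reacted = 0.349 × 110.5 = 38.55 mol/s; ν_M = −1, so ξ = 38.55/1 = 38.55 mol/s.
Outlet amounts (n = n₀ + ν ξ):
  M: 110.5 − 1(38.55) = 71.91
  R: 0 + 1(38.55) = 38.55
  Q: 135.5 (inert)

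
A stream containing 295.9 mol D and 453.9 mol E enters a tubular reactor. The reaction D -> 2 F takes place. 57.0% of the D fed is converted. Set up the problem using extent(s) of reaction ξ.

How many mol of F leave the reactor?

337 mol

D reacted = 0.57 × 295.9 = 168.7 mol; ν_D = −1, so ξ = 168.7/1 = 168.7 mol.
Outlet amounts (n = n₀ + ν ξ):
  D: 295.9 − 1(168.7) = 127.2
  F: 0 + 2(168.7) = 337.3
  E: 453.9 (inert)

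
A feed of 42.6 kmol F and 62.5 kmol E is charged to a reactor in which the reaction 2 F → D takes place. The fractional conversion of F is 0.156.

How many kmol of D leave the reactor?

3.32 kmol

F reacted = 0.156 × 42.6 = 6.646 kmol; ν_F = −2, so ξ = 6.646/2 = 3.323 kmol.
Outlet amounts (n = n₀ + ν ξ):
  F: 42.6 − 2(3.323) = 35.95
  D: 0 + 1(3.323) = 3.323
  E: 62.5 (inert)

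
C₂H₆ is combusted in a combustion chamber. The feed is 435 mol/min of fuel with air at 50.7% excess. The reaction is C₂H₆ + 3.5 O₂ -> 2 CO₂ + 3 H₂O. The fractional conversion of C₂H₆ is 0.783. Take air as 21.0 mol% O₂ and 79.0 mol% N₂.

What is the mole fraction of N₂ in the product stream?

0.749

Stoichiometric O₂ = 3.5 × 435 = 1522 mol/min; O₂ fed = 1522 × 1.507 = 2294 mol/min.
N₂ fed = 2294 × 79/21 = 8631 mol/min.
Fuel reacted = 0.783 × 435 → ξ = 340.6 mol/min.
Outlet (n = n₀ + ν ξ):
  C₂H₆: 435 − 1(340.6) = 94.39
  O₂: 2294 − 3.5(340.6) = 1102
  N₂: 8631 (inert)
  CO₂: 0 + 2(340.6) = 681.2
  H₂O: 0 + 3(340.6) = 1022
Total out = 11530 mol/min; y_N₂ = 8631 / 11530 = 0.7485.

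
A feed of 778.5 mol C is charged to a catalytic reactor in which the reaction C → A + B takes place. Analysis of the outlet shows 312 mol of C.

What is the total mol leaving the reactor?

For C: n = n₀ − 1ξ → 312 = 778.5 − 1ξ, giving ξ = 466.5 mol.
Outlet amounts (n = n₀ + ν ξ):
  C: 778.5 − 1(466.5) = 312
  A: 0 + 1(466.5) = 466.5
  B: 0 + 1(466.5) = 466.5
Total out = 312 + 466.5 + 466.5 = 1245 mol.

1240 mol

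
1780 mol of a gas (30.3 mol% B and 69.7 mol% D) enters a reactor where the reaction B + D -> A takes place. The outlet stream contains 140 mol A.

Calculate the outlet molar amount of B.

399 mol

For A: n = n₀ + 1ξ → 140 = 0 + 1ξ, giving ξ = 140 mol.
Outlet amounts (n = n₀ + ν ξ):
  B: 539.3 − 1(140) = 399.3
  D: 1241 − 1(140) = 1101
  A: 0 + 1(140) = 140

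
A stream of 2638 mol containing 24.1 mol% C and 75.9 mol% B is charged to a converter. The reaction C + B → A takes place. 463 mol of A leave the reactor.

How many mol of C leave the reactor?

173 mol

For A: n = n₀ + 1ξ → 463 = 0 + 1ξ, giving ξ = 463 mol.
Outlet amounts (n = n₀ + ν ξ):
  C: 635.8 − 1(463) = 172.8
  B: 2002 − 1(463) = 1539
  A: 0 + 1(463) = 463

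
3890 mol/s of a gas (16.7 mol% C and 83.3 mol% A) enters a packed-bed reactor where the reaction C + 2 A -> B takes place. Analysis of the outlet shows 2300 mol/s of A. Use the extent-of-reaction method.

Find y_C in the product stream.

0.0608

For A: n = n₀ − 2ξ → 2300 = 3240 − 2ξ, giving ξ = 470.2 mol/s.
Outlet amounts (n = n₀ + ν ξ):
  C: 649.6 − 1(470.2) = 179.4
  A: 3240 − 2(470.2) = 2300
  B: 0 + 1(470.2) = 470.2
Total out = 2950 mol/s; y_C = 179.4 / 2950 = 0.06084.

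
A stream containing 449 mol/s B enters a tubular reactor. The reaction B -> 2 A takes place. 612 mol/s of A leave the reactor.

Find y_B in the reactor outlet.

For A: n = n₀ + 2ξ → 612 = 0 + 2ξ, giving ξ = 306 mol/s.
Outlet amounts (n = n₀ + ν ξ):
  B: 449 − 1(306) = 143
  A: 0 + 2(306) = 612
Total out = 755 mol/s; y_B = 143 / 755 = 0.1894.

0.189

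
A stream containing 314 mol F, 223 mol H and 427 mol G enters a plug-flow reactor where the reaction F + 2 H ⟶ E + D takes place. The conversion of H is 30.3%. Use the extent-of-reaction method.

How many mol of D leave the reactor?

H reacted = 0.303 × 223 = 67.57 mol; ν_H = −2, so ξ = 67.57/2 = 33.78 mol.
Outlet amounts (n = n₀ + ν ξ):
  F: 314 − 1(33.78) = 280.2
  H: 223 − 2(33.78) = 155.4
  E: 0 + 1(33.78) = 33.78
  D: 0 + 1(33.78) = 33.78
  G: 427 (inert)

33.8 mol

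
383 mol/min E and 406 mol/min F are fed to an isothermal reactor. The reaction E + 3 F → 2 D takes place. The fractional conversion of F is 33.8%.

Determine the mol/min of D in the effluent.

91.5 mol/min

F reacted = 0.338 × 406 = 137.2 mol/min; ν_F = −3, so ξ = 137.2/3 = 45.74 mol/min.
Outlet amounts (n = n₀ + ν ξ):
  E: 383 − 1(45.74) = 337.3
  F: 406 − 3(45.74) = 268.8
  D: 0 + 2(45.74) = 91.49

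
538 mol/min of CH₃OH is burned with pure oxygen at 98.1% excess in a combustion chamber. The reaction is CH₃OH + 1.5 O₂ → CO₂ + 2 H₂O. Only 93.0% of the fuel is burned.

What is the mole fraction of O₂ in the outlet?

0.355

Stoichiometric O₂ = 1.5 × 538 = 807 mol/min; O₂ fed = 807 × 1.981 = 1599 mol/min.
Fuel reacted = 0.93 × 538 → ξ = 500.3 mol/min.
Outlet (n = n₀ + ν ξ):
  CH₃OH: 538 − 1(500.3) = 37.66
  O₂: 1599 − 1.5(500.3) = 848.2
  CO₂: 0 + 1(500.3) = 500.3
  H₂O: 0 + 2(500.3) = 1001
Total out = 2387 mol/min; y_O₂ = 848.2 / 2387 = 0.3553.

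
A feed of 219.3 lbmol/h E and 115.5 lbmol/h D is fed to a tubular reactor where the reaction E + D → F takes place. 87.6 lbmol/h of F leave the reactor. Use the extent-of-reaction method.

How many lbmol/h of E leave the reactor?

For F: n = n₀ + 1ξ → 87.6 = 0 + 1ξ, giving ξ = 87.6 lbmol/h.
Outlet amounts (n = n₀ + ν ξ):
  E: 219.3 − 1(87.6) = 131.7
  D: 115.5 − 1(87.6) = 27.9
  F: 0 + 1(87.6) = 87.6

132 lbmol/h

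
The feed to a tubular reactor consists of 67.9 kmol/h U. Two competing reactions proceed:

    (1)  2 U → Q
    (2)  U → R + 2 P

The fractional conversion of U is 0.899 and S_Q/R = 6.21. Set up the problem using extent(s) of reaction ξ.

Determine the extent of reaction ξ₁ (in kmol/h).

ξ₁ = 28.2 kmol/h

Conversion of U: U consumed = 0.899 × 67.9 = 61.04 kmol/h = 2ξ₁ + 1ξ₂.
Selectivity: 1ξ₁ / (1ξ₂) = 6.21 → ξ₁ = 6.21 ξ₂.
Substitute: (2·6.21 + 1) ξ₂ = 61.04 → ξ₂ = 4.549 kmol/h, ξ₁ = 28.25 kmol/h.
Outlet amounts (n = n₀ + Σ ν·ξ):
  U: 67.9 − 2(28.25) − 1(4.549) = 6.858
  Q: 0 + 1(28.25) = 28.25
  R: 0 + 1(4.549) = 4.549
  P: 0 + 2(4.549) = 9.097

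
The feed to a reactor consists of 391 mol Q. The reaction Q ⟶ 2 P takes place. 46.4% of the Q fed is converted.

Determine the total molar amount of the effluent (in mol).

572 mol

Q reacted = 0.464 × 391 = 181.4 mol; ν_Q = −1, so ξ = 181.4/1 = 181.4 mol.
Outlet amounts (n = n₀ + ν ξ):
  Q: 391 − 1(181.4) = 209.6
  P: 0 + 2(181.4) = 362.8
Total out = 209.6 + 362.8 = 572.4 mol.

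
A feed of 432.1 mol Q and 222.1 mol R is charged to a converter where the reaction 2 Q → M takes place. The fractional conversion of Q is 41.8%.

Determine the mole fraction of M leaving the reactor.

0.16

Q reacted = 0.418 × 432.1 = 180.6 mol; ν_Q = −2, so ξ = 180.6/2 = 90.31 mol.
Outlet amounts (n = n₀ + ν ξ):
  Q: 432.1 − 2(90.31) = 251.5
  M: 0 + 1(90.31) = 90.31
  R: 222.1 (inert)
Total out = 563.9 mol; y_M = 90.31 / 563.9 = 0.1602.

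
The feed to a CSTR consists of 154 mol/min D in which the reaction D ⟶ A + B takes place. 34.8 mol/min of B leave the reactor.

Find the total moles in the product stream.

For B: n = n₀ + 1ξ → 34.8 = 0 + 1ξ, giving ξ = 34.8 mol/min.
Outlet amounts (n = n₀ + ν ξ):
  D: 154 − 1(34.8) = 119.2
  A: 0 + 1(34.8) = 34.8
  B: 0 + 1(34.8) = 34.8
Total out = 119.2 + 34.8 + 34.8 = 188.8 mol/min.

189 mol/min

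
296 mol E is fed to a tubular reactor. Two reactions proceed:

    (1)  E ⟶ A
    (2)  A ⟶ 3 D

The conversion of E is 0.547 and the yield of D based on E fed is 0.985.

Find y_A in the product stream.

0.132

Conversion of E: E consumed = 1ξ₁ = 0.547 × 296 → ξ₁ = 161.9 mol.
Yield of D: 3ξ₂ / 296 = 0.985 → ξ₂ = 97.19 mol.
Outlet amounts (n = n₀ + Σ ν·ξ):
  E: 296 − 1(161.9) = 134.1
  A: 0 + 1(161.9) − 1(97.19) = 64.73
  D: 0 + 3(97.19) = 291.6
Total out = 490.4 mol; y_A = 64.73 / 490.4 = 0.132.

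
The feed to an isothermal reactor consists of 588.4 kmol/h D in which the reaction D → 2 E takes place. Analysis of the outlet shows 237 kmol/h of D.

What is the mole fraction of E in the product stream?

For D: n = n₀ − 1ξ → 237 = 588.4 − 1ξ, giving ξ = 351.4 kmol/h.
Outlet amounts (n = n₀ + ν ξ):
  D: 588.4 − 1(351.4) = 237
  E: 0 + 2(351.4) = 702.8
Total out = 939.8 kmol/h; y_E = 702.8 / 939.8 = 0.7478.

0.748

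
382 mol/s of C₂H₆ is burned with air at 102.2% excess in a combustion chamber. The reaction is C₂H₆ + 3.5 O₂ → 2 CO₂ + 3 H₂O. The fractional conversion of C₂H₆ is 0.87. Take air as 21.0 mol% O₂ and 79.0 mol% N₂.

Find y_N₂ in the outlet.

Stoichiometric O₂ = 3.5 × 382 = 1337 mol/s; O₂ fed = 1337 × 2.022 = 2703 mol/s.
N₂ fed = 2703 × 79/21 = 10170 mol/s.
Fuel reacted = 0.87 × 382 → ξ = 332.3 mol/s.
Outlet (n = n₀ + ν ξ):
  C₂H₆: 382 − 1(332.3) = 49.66
  O₂: 2703 − 3.5(332.3) = 1540
  N₂: 10170 (inert)
  CO₂: 0 + 2(332.3) = 664.7
  H₂O: 0 + 3(332.3) = 997
Total out = 13420 mol/s; y_N₂ = 10170 / 13420 = 0.7577.

0.758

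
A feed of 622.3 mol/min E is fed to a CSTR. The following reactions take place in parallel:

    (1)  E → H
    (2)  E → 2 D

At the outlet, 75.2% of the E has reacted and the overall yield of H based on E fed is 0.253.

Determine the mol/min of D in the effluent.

621 mol/min

Yield of H: 1ξ₁ / 622.3 = 0.253 → ξ₁ = 157.4 mol/min.
Conversion of E: 1ξ₁ + 1ξ₂ = 0.752 × 622.3 = 468 → ξ₂ = 310.5 mol/min.
Outlet amounts (n = n₀ + Σ ν·ξ):
  E: 622.3 − 1(157.4) − 1(310.5) = 154.3
  H: 0 + 1(157.4) = 157.4
  D: 0 + 2(310.5) = 621.1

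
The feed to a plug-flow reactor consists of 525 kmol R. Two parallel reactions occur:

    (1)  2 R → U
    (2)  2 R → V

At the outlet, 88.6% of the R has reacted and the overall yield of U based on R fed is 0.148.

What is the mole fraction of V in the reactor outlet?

Yield of U: 1ξ₁ / 525 = 0.148 → ξ₁ = 77.7 kmol.
Conversion of R: 2ξ₁ + 2ξ₂ = 0.886 × 525 = 465.1 → ξ₂ = 154.9 kmol.
Outlet amounts (n = n₀ + Σ ν·ξ):
  R: 525 − 2(77.7) − 2(154.9) = 59.85
  U: 0 + 1(77.7) = 77.7
  V: 0 + 1(154.9) = 154.9
Total out = 292.4 kmol; y_V = 154.9 / 292.4 = 0.5296.

0.53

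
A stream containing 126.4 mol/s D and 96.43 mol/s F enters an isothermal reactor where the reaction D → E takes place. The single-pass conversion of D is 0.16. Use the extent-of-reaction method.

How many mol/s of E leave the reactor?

20.2 mol/s

D reacted = 0.16 × 126.4 = 20.22 mol/s; ν_D = −1, so ξ = 20.22/1 = 20.22 mol/s.
Outlet amounts (n = n₀ + ν ξ):
  D: 126.4 − 1(20.22) = 106.2
  E: 0 + 1(20.22) = 20.22
  F: 96.43 (inert)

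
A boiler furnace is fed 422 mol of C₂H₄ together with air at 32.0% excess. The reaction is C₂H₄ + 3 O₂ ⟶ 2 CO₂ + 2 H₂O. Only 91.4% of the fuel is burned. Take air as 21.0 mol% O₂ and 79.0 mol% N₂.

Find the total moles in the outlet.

Stoichiometric O₂ = 3 × 422 = 1266 mol; O₂ fed = 1266 × 1.320 = 1671 mol.
N₂ fed = 1671 × 79/21 = 6287 mol.
Fuel reacted = 0.914 × 422 → ξ = 385.7 mol.
Outlet (n = n₀ + ν ξ):
  C₂H₄: 422 − 1(385.7) = 36.29
  O₂: 1671 − 3(385.7) = 514
  N₂: 6287 (inert)
  CO₂: 0 + 2(385.7) = 771.4
  H₂O: 0 + 2(385.7) = 771.4
Total out = 36.29 + 514 + 6287 + 771.4 + 771.4 = 8380 mol.

8380 mol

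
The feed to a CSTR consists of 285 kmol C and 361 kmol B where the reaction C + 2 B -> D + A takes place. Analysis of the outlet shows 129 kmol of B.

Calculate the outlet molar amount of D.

116 kmol

For B: n = n₀ − 2ξ → 129 = 361 − 2ξ, giving ξ = 116 kmol.
Outlet amounts (n = n₀ + ν ξ):
  C: 285 − 1(116) = 169
  B: 361 − 2(116) = 129
  D: 0 + 1(116) = 116
  A: 0 + 1(116) = 116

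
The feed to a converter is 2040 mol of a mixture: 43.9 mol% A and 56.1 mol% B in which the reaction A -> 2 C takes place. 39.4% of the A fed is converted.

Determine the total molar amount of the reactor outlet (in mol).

2390 mol

A reacted = 0.394 × 895.6 = 352.9 mol; ν_A = −1, so ξ = 352.9/1 = 352.9 mol.
Outlet amounts (n = n₀ + ν ξ):
  A: 895.6 − 1(352.9) = 542.7
  C: 0 + 2(352.9) = 705.7
  B: 1144 (inert)
Total out = 542.7 + 705.7 + 1144 = 2393 mol.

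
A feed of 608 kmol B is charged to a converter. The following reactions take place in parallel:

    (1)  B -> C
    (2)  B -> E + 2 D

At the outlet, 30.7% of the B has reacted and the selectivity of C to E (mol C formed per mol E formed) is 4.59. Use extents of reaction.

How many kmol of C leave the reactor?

Conversion of B: B consumed = 0.307 × 608 = 186.7 kmol = 1ξ₁ + 1ξ₂.
Selectivity: 1ξ₁ / (1ξ₂) = 4.59 → ξ₁ = 4.59 ξ₂.
Substitute: (1·4.59 + 1) ξ₂ = 186.7 → ξ₂ = 33.39 kmol, ξ₁ = 153.3 kmol.
Outlet amounts (n = n₀ + Σ ν·ξ):
  B: 608 − 1(153.3) − 1(33.39) = 421.3
  C: 0 + 1(153.3) = 153.3
  E: 0 + 1(33.39) = 33.39
  D: 0 + 2(33.39) = 66.78

153 kmol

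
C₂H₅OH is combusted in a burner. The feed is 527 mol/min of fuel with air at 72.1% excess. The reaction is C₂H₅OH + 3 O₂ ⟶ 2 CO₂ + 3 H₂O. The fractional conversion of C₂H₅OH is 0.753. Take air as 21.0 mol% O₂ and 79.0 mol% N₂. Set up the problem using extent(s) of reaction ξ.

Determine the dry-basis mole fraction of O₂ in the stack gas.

Stoichiometric O₂ = 3 × 527 = 1581 mol/min; O₂ fed = 1581 × 1.721 = 2721 mol/min.
N₂ fed = 2721 × 79/21 = 10240 mol/min.
Fuel reacted = 0.753 × 527 → ξ = 396.8 mol/min.
Outlet (n = n₀ + ν ξ):
  C₂H₅OH: 527 − 1(396.8) = 130.2
  O₂: 2721 − 3(396.8) = 1530
  N₂: 10240 (inert)
  CO₂: 0 + 2(396.8) = 793.7
  H₂O: 0 + 3(396.8) = 1190
Dry total = 12690 mol/min; y_O₂ (dry) = 1530 / 12690 = 0.1206.

0.121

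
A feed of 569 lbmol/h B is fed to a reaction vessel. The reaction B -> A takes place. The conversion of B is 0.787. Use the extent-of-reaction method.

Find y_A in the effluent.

0.787

B reacted = 0.787 × 569 = 447.8 lbmol/h; ν_B = −1, so ξ = 447.8/1 = 447.8 lbmol/h.
Outlet amounts (n = n₀ + ν ξ):
  B: 569 − 1(447.8) = 121.2
  A: 0 + 1(447.8) = 447.8
Total out = 569 lbmol/h; y_A = 447.8 / 569 = 0.787.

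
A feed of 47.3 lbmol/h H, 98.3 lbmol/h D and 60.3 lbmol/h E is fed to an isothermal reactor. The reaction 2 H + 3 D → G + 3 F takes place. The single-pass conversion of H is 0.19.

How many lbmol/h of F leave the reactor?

H reacted = 0.19 × 47.3 = 8.987 lbmol/h; ν_H = −2, so ξ = 8.987/2 = 4.494 lbmol/h.
Outlet amounts (n = n₀ + ν ξ):
  H: 47.3 − 2(4.494) = 38.31
  D: 98.3 − 3(4.494) = 84.82
  G: 0 + 1(4.494) = 4.494
  F: 0 + 3(4.494) = 13.48
  E: 60.3 (inert)

13.5 lbmol/h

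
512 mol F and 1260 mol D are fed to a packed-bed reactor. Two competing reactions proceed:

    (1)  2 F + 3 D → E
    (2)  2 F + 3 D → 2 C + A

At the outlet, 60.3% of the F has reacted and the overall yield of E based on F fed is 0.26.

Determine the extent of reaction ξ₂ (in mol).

Yield of E: 1ξ₁ / 512 = 0.26 → ξ₁ = 133.1 mol.
Conversion of F: 2ξ₁ + 2ξ₂ = 0.603 × 512 = 308.7 → ξ₂ = 21.25 mol.
Outlet amounts (n = n₀ + Σ ν·ξ):
  F: 512 − 2(133.1) − 2(21.25) = 203.3
  D: 1260 − 3(133.1) − 3(21.25) = 796.9
  E: 0 + 1(133.1) = 133.1
  C: 0 + 2(21.25) = 42.5
  A: 0 + 1(21.25) = 21.25

ξ₂ = 21.2 mol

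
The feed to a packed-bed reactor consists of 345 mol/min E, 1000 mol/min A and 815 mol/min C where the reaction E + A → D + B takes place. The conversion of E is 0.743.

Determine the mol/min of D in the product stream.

E reacted = 0.743 × 345 = 256.3 mol/min; ν_E = −1, so ξ = 256.3/1 = 256.3 mol/min.
Outlet amounts (n = n₀ + ν ξ):
  E: 345 − 1(256.3) = 88.67
  A: 1000 − 1(256.3) = 743.7
  D: 0 + 1(256.3) = 256.3
  B: 0 + 1(256.3) = 256.3
  C: 815 (inert)

256 mol/min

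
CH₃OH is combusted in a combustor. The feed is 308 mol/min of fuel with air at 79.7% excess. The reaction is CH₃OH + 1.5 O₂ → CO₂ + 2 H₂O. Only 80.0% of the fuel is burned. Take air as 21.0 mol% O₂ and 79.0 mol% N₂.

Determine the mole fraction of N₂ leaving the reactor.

0.712

Stoichiometric O₂ = 1.5 × 308 = 462 mol/min; O₂ fed = 462 × 1.797 = 830.2 mol/min.
N₂ fed = 830.2 × 79/21 = 3123 mol/min.
Fuel reacted = 0.8 × 308 → ξ = 246.4 mol/min.
Outlet (n = n₀ + ν ξ):
  CH₃OH: 308 − 1(246.4) = 61.6
  O₂: 830.2 − 1.5(246.4) = 460.6
  N₂: 3123 (inert)
  CO₂: 0 + 1(246.4) = 246.4
  H₂O: 0 + 2(246.4) = 492.8
Total out = 4385 mol/min; y_N₂ = 3123 / 4385 = 0.7123.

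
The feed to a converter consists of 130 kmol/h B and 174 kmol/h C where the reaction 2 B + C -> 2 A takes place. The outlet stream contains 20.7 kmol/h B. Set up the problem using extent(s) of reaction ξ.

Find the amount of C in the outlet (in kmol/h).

For B: n = n₀ − 2ξ → 20.7 = 130 − 2ξ, giving ξ = 54.65 kmol/h.
Outlet amounts (n = n₀ + ν ξ):
  B: 130 − 2(54.65) = 20.7
  C: 174 − 1(54.65) = 119.3
  A: 0 + 2(54.65) = 109.3

119 kmol/h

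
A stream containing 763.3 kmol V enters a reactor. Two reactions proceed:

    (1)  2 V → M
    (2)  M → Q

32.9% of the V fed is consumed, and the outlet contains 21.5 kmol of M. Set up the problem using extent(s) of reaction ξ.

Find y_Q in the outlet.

0.163

Conversion of V: V consumed = 2ξ₁ = 0.329 × 763.3 → ξ₁ = 125.6 kmol.
M balance: n_M = 0 + 1ξ₁ − 1ξ₂ = 21.5 → ξ₂ = (1·125.6 − 21.5)/1 = 104.1 kmol.
Outlet amounts (n = n₀ + Σ ν·ξ):
  V: 763.3 − 2(125.6) = 512.2
  M: 0 + 1(125.6) − 1(104.1) = 21.5
  Q: 0 + 1(104.1) = 104.1
Total out = 637.7 kmol; y_Q = 104.1 / 637.7 = 0.1632.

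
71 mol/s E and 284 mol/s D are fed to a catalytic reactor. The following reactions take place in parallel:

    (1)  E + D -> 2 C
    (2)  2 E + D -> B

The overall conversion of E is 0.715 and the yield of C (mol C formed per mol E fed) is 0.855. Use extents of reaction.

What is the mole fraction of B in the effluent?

0.0305

Yield of C: 2ξ₁ / 71 = 0.855 → ξ₁ = 30.35 mol/s.
Conversion of E: 1ξ₁ + 2ξ₂ = 0.715 × 71 = 50.77 → ξ₂ = 10.21 mol/s.
Outlet amounts (n = n₀ + Σ ν·ξ):
  E: 71 − 1(30.35) − 2(10.21) = 20.23
  D: 284 − 1(30.35) − 1(10.21) = 243.4
  C: 0 + 2(30.35) = 60.7
  B: 0 + 1(10.21) = 10.21
Total out = 334.6 mol/s; y_B = 10.21 / 334.6 = 0.0305.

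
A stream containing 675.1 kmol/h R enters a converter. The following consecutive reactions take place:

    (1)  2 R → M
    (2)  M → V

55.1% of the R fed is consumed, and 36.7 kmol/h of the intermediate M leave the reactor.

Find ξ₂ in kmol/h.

ξ₂ = 149 kmol/h

Conversion of R: R consumed = 2ξ₁ = 0.551 × 675.1 → ξ₁ = 186 kmol/h.
M balance: n_M = 0 + 1ξ₁ − 1ξ₂ = 36.7 → ξ₂ = (1·186 − 36.7)/1 = 149.3 kmol/h.
Outlet amounts (n = n₀ + Σ ν·ξ):
  R: 675.1 − 2(186) = 303.1
  M: 0 + 1(186) − 1(149.3) = 36.7
  V: 0 + 1(149.3) = 149.3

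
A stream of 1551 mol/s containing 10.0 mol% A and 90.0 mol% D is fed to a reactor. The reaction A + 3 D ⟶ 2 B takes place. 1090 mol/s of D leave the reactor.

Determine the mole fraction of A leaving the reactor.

0.0394

For D: n = n₀ − 3ξ → 1090 = 1396 − 3ξ, giving ξ = 102 mol/s.
Outlet amounts (n = n₀ + ν ξ):
  A: 155.1 − 1(102) = 53.13
  D: 1396 − 3(102) = 1090
  B: 0 + 2(102) = 203.9
Total out = 1347 mol/s; y_A = 53.13 / 1347 = 0.03944.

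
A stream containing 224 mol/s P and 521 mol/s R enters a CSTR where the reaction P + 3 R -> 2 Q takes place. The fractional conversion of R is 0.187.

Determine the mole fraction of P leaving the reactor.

R reacted = 0.187 × 521 = 97.43 mol/s; ν_R = −3, so ξ = 97.43/3 = 32.48 mol/s.
Outlet amounts (n = n₀ + ν ξ):
  P: 224 − 1(32.48) = 191.5
  R: 521 − 3(32.48) = 423.6
  Q: 0 + 2(32.48) = 64.95
Total out = 680 mol/s; y_P = 191.5 / 680 = 0.2816.

0.282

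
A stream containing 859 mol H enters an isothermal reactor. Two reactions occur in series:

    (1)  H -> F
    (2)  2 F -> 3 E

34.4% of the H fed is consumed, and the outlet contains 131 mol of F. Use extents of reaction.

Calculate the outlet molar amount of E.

247 mol

Conversion of H: H consumed = 1ξ₁ = 0.344 × 859 → ξ₁ = 295.5 mol.
F balance: n_F = 0 + 1ξ₁ − 2ξ₂ = 131 → ξ₂ = (1·295.5 − 131)/2 = 82.25 mol.
Outlet amounts (n = n₀ + Σ ν·ξ):
  H: 859 − 1(295.5) = 563.5
  F: 0 + 1(295.5) − 2(82.25) = 131
  E: 0 + 3(82.25) = 246.7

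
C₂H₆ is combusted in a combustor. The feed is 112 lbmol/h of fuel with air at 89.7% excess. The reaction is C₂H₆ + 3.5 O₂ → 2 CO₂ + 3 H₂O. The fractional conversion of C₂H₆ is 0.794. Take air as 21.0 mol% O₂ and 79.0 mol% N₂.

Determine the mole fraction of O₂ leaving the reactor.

Stoichiometric O₂ = 3.5 × 112 = 392 lbmol/h; O₂ fed = 392 × 1.897 = 743.6 lbmol/h.
N₂ fed = 743.6 × 79/21 = 2797 lbmol/h.
Fuel reacted = 0.794 × 112 → ξ = 88.93 lbmol/h.
Outlet (n = n₀ + ν ξ):
  C₂H₆: 112 − 1(88.93) = 23.07
  O₂: 743.6 − 3.5(88.93) = 432.4
  N₂: 2797 (inert)
  CO₂: 0 + 2(88.93) = 177.9
  H₂O: 0 + 3(88.93) = 266.8
Total out = 3698 lbmol/h; y_O₂ = 432.4 / 3698 = 0.1169.

0.117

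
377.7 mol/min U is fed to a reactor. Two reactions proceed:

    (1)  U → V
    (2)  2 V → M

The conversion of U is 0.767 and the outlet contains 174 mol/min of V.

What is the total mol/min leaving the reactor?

Conversion of U: U consumed = 1ξ₁ = 0.767 × 377.7 → ξ₁ = 289.7 mol/min.
V balance: n_V = 0 + 1ξ₁ − 2ξ₂ = 174 → ξ₂ = (1·289.7 − 174)/2 = 57.85 mol/min.
Outlet amounts (n = n₀ + Σ ν·ξ):
  U: 377.7 − 1(289.7) = 88
  V: 0 + 1(289.7) − 2(57.85) = 174
  M: 0 + 1(57.85) = 57.85
Total out = 88 + 174 + 57.85 = 319.9 mol/min.

320 mol/min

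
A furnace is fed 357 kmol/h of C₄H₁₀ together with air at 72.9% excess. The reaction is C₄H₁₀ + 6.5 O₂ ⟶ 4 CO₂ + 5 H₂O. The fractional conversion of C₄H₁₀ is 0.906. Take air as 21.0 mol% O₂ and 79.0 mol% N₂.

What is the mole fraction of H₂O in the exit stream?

Stoichiometric O₂ = 6.5 × 357 = 2320 kmol/h; O₂ fed = 2320 × 1.729 = 4012 kmol/h.
N₂ fed = 4012 × 79/21 = 15090 kmol/h.
Fuel reacted = 0.906 × 357 → ξ = 323.4 kmol/h.
Outlet (n = n₀ + ν ξ):
  C₄H₁₀: 357 − 1(323.4) = 33.56
  O₂: 4012 − 6.5(323.4) = 1910
  N₂: 15090 (inert)
  CO₂: 0 + 4(323.4) = 1294
  H₂O: 0 + 5(323.4) = 1617
Total out = 19950 kmol/h; y_H₂O = 1617 / 19950 = 0.08107.

0.0811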